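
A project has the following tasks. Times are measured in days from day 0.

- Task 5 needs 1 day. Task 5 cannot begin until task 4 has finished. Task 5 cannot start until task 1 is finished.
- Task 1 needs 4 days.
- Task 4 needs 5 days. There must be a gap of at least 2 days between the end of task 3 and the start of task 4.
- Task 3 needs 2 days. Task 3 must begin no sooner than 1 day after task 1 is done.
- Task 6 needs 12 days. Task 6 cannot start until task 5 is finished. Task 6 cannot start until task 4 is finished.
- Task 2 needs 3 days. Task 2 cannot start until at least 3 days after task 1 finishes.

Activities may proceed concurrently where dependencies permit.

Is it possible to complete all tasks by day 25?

No

Task 1 can start immediately at day 0; it finishes at day 4.
Task 3 waits on task 1 (finishes day 4, plus 1-day gap → day 5), so it starts at day 5 and finishes at 5 + 2 = day 7.
After task 3 (finishes day 7, plus 2-day gap → day 9), task 4 can start at day 9 and finishes at day 14.
Task 5 cannot start until task 4 (finishes day 14); task 1 (finishes day 4). The controlling bound is day 14, so task 5 finishes at 14 + 1 = day 15.
For task 6: task 5 (finishes day 15); task 4 (finishes day 14). Taking the maximum gives a start of day 15, and it finishes at 15 + 12 = day 27.
After task 1 (finishes day 4, plus 3-day gap → day 7), task 2 can start at day 7 and finishes at day 10.
The earliest everything can be done is day 27, which is after the deadline of 25, so it is not possible.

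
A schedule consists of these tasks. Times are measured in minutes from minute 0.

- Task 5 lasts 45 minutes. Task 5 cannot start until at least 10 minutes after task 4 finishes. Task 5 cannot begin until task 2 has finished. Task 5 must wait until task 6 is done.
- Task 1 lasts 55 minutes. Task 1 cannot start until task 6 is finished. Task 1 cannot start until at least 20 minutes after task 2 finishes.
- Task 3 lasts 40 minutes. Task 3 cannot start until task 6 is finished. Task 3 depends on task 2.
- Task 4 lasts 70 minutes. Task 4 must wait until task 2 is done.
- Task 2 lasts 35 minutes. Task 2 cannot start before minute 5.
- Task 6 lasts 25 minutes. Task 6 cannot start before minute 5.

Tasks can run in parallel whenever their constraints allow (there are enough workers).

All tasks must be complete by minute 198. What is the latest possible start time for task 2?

Nothing follows task 1; the deadline of minute 198 is its only limit. It must start by 198 − 55 = minute 143.
Task 3 must finish by minute 198; it takes 40 minutes, so it must start by 198 − 40 = minute 158.
Task 5 has no dependents, so it just needs to finish by minute 198. Starting by 198 − 45 = minute 153 achieves that.
Task 4 must finish before task 5 (must start by minute 153, minus 10-minute gap → minute 143). With a 70-minute duration, task 4 must start by 143 − 70 = minute 73.
Task 2 has several dependents: task 1 (must start by minute 143, minus 20-minute gap → minute 123); task 3 (must start by minute 158); task 4 (must start by minute 73); task 5 (must start by minute 153). The earliest of those limits is minute 73, so task 2 must start by 73 − 35 = minute 38.

38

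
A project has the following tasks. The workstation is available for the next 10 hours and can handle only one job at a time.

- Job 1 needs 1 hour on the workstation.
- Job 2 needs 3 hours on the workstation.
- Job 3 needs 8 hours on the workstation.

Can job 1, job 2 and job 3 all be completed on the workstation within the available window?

No

Running back to back, the jobs need 1 + 3 + 8 = 12 hours on the workstation.
Since 12 > 10, they cannot all fit.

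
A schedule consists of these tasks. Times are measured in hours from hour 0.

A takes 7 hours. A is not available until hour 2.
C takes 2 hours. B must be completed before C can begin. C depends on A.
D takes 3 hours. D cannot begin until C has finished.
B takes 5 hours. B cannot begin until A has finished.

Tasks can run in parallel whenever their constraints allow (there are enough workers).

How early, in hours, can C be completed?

16

After its own release at hour 2, A can start at hour 2 and finishes at hour 9.
B waits on A (finishes hour 9), so it starts at hour 9 and finishes at 9 + 5 = hour 14.
C has to wait for B (finishes hour 14); A (finishes hour 9). The latest of these is hour 14, so C runs hour 14 to 14 + 2 = hour 16.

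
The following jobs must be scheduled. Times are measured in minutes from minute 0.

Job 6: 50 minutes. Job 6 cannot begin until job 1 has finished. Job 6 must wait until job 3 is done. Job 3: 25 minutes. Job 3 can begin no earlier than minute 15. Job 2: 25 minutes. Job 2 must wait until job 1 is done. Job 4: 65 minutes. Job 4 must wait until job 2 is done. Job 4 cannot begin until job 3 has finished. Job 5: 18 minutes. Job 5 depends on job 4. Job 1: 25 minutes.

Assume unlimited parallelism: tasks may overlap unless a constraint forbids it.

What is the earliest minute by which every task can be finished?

Job 3 cannot begin until its own release at minute 15. It runs from minute 15 to 15 + 25 = minute 40.
Job 1 has no prerequisites, so it starts at minute 0 and finishes at minute 25.
Job 6 needs all of job 1 (finishes minute 25); job 3 (finishes minute 40). That puts its earliest start at minute 40; it finishes at 40 + 50 = minute 90.
Job 2 waits on job 1 (finishes minute 25), so it starts at minute 25 and finishes at 25 + 25 = minute 50.
Job 4 needs all of job 2 (finishes minute 50); job 3 (finishes minute 40). That puts its earliest start at minute 50; it finishes at 50 + 65 = minute 115.
After job 4 (finishes minute 115), job 5 can start at minute 115 and finishes at minute 133.
All tasks are finished once the last one completes. Finish times: Job 1 at 25, Job 2 at 50, Job 3 at 40, Job 4 at 115, Job 5 at 133, Job 6 at 90. The latest is minute 133.

133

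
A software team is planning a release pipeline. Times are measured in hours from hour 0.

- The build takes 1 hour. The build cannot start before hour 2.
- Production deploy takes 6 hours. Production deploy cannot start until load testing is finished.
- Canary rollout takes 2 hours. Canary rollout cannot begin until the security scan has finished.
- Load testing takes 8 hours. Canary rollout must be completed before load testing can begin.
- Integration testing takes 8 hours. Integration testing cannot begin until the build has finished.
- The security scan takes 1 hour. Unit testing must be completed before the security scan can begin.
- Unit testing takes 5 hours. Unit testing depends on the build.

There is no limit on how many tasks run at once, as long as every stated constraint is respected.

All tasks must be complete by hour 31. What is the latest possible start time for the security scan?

Production deploy has no dependents, so it just needs to finish by hour 31. Starting by 31 − 6 = hour 25 achieves that.
Load testing must finish before production deploy (must start by hour 25). With an 8-hour duration, load testing must start by 25 − 8 = hour 17.
Canary rollout must finish before load testing (must start by hour 17). With a 2-hour duration, canary rollout must start by 17 − 2 = hour 15.
The security scan must finish before canary rollout (must start by hour 15). With a 1-hour duration, the security scan must start by 15 − 1 = hour 14.

14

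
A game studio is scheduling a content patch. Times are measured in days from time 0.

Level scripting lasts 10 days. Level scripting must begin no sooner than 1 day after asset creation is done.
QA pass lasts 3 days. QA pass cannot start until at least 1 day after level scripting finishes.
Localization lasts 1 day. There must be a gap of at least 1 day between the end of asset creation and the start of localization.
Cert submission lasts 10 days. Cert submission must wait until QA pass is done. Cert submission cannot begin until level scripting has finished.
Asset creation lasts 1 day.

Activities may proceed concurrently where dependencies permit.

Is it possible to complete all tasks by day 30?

Asset creation can start immediately at day 0; it finishes at day 1.
Localization waits on asset creation (finishes day 1, plus 1-day gap → day 2), so it starts at day 2 and finishes at 2 + 1 = day 3.
Level scripting cannot begin until asset creation (finishes day 1, plus 1-day gap → day 2). It runs from day 2 to 2 + 10 = day 12.
QA pass cannot begin until level scripting (finishes day 12, plus 1-day gap → day 13). It runs from day 13 to 13 + 3 = day 16.
For cert submission: QA pass (finishes day 16); level scripting (finishes day 12). Taking the maximum gives a start of day 16, and it finishes at 16 + 10 = day 26.
Every task is finished by day 26, which is no later than the deadline of 30, so the schedule is feasible.

Yes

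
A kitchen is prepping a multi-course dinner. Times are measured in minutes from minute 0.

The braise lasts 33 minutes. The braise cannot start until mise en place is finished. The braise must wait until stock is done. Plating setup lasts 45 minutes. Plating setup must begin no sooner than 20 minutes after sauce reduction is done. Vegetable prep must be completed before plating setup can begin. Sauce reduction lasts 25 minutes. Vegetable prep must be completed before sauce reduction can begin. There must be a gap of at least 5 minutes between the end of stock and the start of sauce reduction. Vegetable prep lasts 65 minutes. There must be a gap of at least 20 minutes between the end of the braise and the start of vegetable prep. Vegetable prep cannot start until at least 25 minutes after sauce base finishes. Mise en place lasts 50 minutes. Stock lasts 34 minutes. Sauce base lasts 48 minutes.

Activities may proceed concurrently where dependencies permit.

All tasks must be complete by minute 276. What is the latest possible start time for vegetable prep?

121

Plating setup must finish by minute 276; it takes 45 minutes, so it must start by 276 − 45 = minute 231.
Since plating setup (must start by minute 231, minus 20-minute gap → minute 211) depends on it, sauce reduction must finish by minute 211. Backing off its 25-minute duration gives a latest start of minute 186.
Vegetable prep must finish in time for sauce reduction (must start by minute 186); plating setup (must start by minute 231). The tightest is minute 186, so vegetable prep must start by 186 − 65 = minute 121.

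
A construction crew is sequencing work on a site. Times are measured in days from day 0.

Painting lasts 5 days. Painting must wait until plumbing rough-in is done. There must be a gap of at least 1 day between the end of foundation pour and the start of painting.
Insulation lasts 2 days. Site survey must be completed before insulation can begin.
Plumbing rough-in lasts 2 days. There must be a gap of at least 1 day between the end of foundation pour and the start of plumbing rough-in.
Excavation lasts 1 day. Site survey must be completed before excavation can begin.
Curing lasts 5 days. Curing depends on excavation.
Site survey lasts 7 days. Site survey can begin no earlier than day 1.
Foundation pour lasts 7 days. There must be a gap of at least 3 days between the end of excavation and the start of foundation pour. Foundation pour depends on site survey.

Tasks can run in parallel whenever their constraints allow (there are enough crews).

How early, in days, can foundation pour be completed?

Site survey waits on its own release at day 1, so it starts at day 1 and finishes at 1 + 7 = day 8.
Excavation cannot begin until site survey (finishes day 8). It runs from day 8 to 8 + 1 = day 9.
Foundation pour has to wait for excavation (finishes day 9, plus 3-day gap → day 12); site survey (finishes day 8). The latest of these is day 12, so foundation pour runs day 12 to 12 + 7 = day 19.

19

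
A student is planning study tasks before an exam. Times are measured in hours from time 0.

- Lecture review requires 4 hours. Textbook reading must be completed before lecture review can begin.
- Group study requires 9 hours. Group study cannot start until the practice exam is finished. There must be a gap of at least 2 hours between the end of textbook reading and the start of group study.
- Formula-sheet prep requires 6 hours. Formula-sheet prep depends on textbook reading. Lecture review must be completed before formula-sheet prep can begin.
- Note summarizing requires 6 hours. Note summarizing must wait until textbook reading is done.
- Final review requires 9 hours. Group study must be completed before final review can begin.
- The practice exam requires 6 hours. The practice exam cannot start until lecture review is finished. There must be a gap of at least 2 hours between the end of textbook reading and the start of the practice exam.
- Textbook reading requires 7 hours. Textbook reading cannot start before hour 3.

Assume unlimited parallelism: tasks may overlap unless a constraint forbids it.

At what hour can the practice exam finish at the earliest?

Textbook reading waits on its own release at hour 3, so it starts at hour 3 and finishes at 3 + 7 = hour 10.
After textbook reading (finishes hour 10), lecture review can start at hour 10 and finishes at hour 14.
The practice exam cannot start until lecture review (finishes hour 14); textbook reading (finishes hour 10, plus 2-hour gap → hour 12). The controlling bound is hour 14, so the practice exam finishes at 14 + 6 = hour 20.

20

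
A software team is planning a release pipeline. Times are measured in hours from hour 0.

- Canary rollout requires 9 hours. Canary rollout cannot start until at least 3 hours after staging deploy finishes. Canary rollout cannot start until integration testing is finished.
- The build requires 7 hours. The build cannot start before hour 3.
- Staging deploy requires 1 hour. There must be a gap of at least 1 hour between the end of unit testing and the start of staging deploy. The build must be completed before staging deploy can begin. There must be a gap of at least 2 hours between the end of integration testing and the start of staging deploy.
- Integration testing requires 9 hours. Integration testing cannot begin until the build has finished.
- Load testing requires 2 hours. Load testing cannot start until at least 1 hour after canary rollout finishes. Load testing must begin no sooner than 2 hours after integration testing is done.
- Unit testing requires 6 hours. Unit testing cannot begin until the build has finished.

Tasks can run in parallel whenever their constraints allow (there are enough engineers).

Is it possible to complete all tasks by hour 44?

Yes

The build cannot begin until its own release at hour 3. It runs from hour 3 to 3 + 7 = hour 10.
Integration testing waits on the build (finishes hour 10), so it starts at hour 10 and finishes at 10 + 9 = hour 19.
Unit testing cannot begin until the build (finishes hour 10). It runs from hour 10 to 10 + 6 = hour 16.
Staging deploy has to wait for unit testing (finishes hour 16, plus 1-hour gap → hour 17); the build (finishes hour 10); integration testing (finishes hour 19, plus 2-hour gap → hour 21). The latest of these is hour 21, so staging deploy runs hour 21 to 21 + 1 = hour 22.
For canary rollout: staging deploy (finishes hour 22, plus 3-hour gap → hour 25); integration testing (finishes hour 19). Taking the maximum gives a start of hour 25, and it finishes at 25 + 9 = hour 34.
Load testing needs all of canary rollout (finishes hour 34, plus 1-hour gap → hour 35); integration testing (finishes hour 19, plus 2-hour gap → hour 21). That puts its earliest start at hour 35; it finishes at 35 + 2 = hour 37.
Every task is finished by hour 37, which is no later than the deadline of 44, so the schedule is feasible.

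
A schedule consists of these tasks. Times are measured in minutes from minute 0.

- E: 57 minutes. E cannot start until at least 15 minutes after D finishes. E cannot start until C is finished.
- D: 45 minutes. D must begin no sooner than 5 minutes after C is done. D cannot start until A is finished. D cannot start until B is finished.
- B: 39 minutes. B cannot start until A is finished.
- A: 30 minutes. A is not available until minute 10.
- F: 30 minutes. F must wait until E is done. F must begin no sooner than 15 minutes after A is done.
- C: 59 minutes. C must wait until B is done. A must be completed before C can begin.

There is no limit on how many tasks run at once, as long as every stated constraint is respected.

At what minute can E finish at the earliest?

260

A waits on its own release at minute 10, so it starts at minute 10 and finishes at 10 + 30 = minute 40.
B cannot begin until A (finishes minute 40). It runs from minute 40 to 40 + 39 = minute 79.
C has to wait for B (finishes minute 79); A (finishes minute 40). The latest of these is minute 79, so C runs minute 79 to 79 + 59 = minute 138.
D needs all of C (finishes minute 138, plus 5-minute gap → minute 143); A (finishes minute 40); B (finishes minute 79). That puts its earliest start at minute 143; it finishes at 143 + 45 = minute 188.
For E: D (finishes minute 188, plus 15-minute gap → minute 203); C (finishes minute 138). Taking the maximum gives a start of minute 203, and it finishes at 203 + 57 = minute 260.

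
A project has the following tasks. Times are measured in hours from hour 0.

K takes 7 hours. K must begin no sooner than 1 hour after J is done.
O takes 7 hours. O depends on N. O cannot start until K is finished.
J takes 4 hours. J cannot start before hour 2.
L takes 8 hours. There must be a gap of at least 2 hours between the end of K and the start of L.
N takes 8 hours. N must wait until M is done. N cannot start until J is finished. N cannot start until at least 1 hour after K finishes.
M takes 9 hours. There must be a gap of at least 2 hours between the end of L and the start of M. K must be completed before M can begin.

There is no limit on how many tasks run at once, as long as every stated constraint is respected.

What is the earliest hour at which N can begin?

35

J cannot begin until its own release at hour 2. It runs from hour 2 to 2 + 4 = hour 6.
K waits on J (finishes hour 6, plus 1-hour gap → hour 7), so it starts at hour 7 and finishes at 7 + 7 = hour 14.
After K (finishes hour 14, plus 2-hour gap → hour 16), L can start at hour 16 and finishes at hour 24.
M has to wait for L (finishes hour 24, plus 2-hour gap → hour 26); K (finishes hour 14). The latest of these is hour 26, so M runs hour 26 to 26 + 9 = hour 35.
N waits on M (finishes hour 35); J (finishes hour 6); K (finishes hour 14, plus 1-hour gap → hour 15). The latest of these is hour 35, which is the earliest N can start.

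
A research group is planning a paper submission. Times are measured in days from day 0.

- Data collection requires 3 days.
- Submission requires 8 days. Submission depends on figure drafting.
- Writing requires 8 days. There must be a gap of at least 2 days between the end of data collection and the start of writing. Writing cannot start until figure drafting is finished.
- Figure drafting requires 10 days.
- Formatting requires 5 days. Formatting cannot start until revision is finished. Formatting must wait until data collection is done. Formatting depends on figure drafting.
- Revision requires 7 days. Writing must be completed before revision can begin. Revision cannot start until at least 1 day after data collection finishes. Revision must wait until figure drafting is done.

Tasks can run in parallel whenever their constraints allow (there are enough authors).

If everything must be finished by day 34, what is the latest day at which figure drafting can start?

Nothing follows formatting; the deadline of day 34 is its only limit. It must start by 34 − 5 = day 29.
Since formatting (must start by day 29) depends on it, revision must finish by day 29. Backing off its 7-day duration gives a latest start of day 22.
Writing must finish before revision (must start by day 22). With an 8-day duration, writing must start by 22 − 8 = day 14.
To finish by day 34, submission (duration 8) must start no later than day 26.
Figure drafting feeds writing (must start by day 14); revision (must start by day 22); formatting (must start by day 29); submission (must start by day 26). Taking the minimum, figure drafting must finish by day 14 and start by 14 − 10 = day 4.

4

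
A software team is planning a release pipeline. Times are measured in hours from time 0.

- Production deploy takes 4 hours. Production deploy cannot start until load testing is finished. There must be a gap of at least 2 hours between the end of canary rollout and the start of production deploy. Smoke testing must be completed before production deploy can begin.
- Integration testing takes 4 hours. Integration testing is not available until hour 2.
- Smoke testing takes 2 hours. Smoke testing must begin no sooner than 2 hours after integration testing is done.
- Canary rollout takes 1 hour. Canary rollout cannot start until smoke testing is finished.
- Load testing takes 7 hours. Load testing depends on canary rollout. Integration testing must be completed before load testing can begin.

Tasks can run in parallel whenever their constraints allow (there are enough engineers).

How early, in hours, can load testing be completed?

18

After its own release at hour 2, integration testing can start at hour 2 and finishes at hour 6.
Smoke testing waits on integration testing (finishes hour 6, plus 2-hour gap → hour 8), so it starts at hour 8 and finishes at 8 + 2 = hour 10.
Canary rollout cannot begin until smoke testing (finishes hour 10). It runs from hour 10 to 10 + 1 = hour 11.
Load testing has to wait for canary rollout (finishes hour 11); integration testing (finishes hour 6). The latest of these is hour 11, so load testing runs hour 11 to 11 + 7 = hour 18.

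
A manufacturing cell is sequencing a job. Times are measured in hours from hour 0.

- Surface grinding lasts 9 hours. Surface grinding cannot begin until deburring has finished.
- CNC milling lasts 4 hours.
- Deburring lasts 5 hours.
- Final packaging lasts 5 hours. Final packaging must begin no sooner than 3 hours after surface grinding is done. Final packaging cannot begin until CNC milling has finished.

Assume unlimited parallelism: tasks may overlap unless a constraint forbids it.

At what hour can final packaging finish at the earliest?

22

CNC milling has no prerequisites, so it starts at hour 0 and finishes at hour 4.
Nothing blocks deburring, so it runs from hour 0 to hour 5.
After deburring (finishes hour 5), surface grinding can start at hour 5 and finishes at hour 14.
Final packaging has to wait for surface grinding (finishes hour 14, plus 3-hour gap → hour 17); CNC milling (finishes hour 4). The latest of these is hour 17, so final packaging runs hour 17 to 17 + 5 = hour 22.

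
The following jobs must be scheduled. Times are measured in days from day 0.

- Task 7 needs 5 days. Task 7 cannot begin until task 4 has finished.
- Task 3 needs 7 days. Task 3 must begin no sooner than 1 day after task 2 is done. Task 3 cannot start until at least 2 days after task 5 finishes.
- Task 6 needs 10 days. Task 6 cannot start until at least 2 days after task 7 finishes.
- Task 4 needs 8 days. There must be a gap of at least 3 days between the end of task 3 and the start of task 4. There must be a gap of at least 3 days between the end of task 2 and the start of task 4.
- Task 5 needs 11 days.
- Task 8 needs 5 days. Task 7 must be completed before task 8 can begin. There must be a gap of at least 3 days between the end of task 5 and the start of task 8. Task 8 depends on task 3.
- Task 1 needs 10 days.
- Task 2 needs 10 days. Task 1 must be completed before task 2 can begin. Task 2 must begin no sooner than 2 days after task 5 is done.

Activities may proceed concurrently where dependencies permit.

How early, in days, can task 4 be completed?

42

Task 5 can start immediately at day 0; it finishes at day 11.
Task 1 can start immediately at day 0; it finishes at day 10.
Task 2 cannot start until task 1 (finishes day 10); task 5 (finishes day 11, plus 2-day gap → day 13). The controlling bound is day 13, so task 2 finishes at 13 + 10 = day 23.
Task 3 needs all of task 2 (finishes day 23, plus 1-day gap → day 24); task 5 (finishes day 11, plus 2-day gap → day 13). That puts its earliest start at day 24; it finishes at 24 + 7 = day 31.
For task 4: task 3 (finishes day 31, plus 3-day gap → day 34); task 2 (finishes day 23, plus 3-day gap → day 26). Taking the maximum gives a start of day 34, and it finishes at 34 + 8 = day 42.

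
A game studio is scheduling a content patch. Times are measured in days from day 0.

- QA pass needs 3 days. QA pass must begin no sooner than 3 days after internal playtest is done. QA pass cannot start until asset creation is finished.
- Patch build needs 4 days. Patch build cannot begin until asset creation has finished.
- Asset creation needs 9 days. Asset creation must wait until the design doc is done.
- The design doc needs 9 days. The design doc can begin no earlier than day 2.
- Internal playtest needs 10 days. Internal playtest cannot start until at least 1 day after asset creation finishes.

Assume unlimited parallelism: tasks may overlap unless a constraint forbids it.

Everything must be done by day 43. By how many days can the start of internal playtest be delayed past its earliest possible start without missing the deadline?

6

The design doc waits on its own release at day 2, so it starts at day 2 and finishes at 2 + 9 = day 11.
Asset creation cannot begin until the design doc (finishes day 11). It runs from day 11 to 11 + 9 = day 20.
Internal playtest cannot begin until asset creation (finishes day 20, plus 1-day gap → day 21). It runs from day 21 to 21 + 10 = day 31.

Working backward from the deadline:
QA pass must finish by day 43; it takes 3 days, so it must start by 43 − 3 = day 40.
Since QA pass (must start by day 40, minus 3-day gap → day 37) depends on it, internal playtest must finish by day 37. Backing off its 10-day duration gives a latest start of day 27.
So internal playtest can start as early as day 21 and as late as day 27, giving 27 − 21 = 6 days of slack.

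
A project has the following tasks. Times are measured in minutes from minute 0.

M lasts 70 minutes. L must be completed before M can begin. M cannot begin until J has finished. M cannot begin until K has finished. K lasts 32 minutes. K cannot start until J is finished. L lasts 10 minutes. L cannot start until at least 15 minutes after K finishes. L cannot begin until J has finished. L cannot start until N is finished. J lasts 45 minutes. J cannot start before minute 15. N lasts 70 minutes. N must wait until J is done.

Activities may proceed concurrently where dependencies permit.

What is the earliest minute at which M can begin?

J waits on its own release at minute 15, so it starts at minute 15 and finishes at 15 + 45 = minute 60.
N cannot begin until J (finishes minute 60). It runs from minute 60 to 60 + 70 = minute 130.
K cannot begin until J (finishes minute 60). It runs from minute 60 to 60 + 32 = minute 92.
L needs all of K (finishes minute 92, plus 15-minute gap → minute 107); J (finishes minute 60); N (finishes minute 130). That puts its earliest start at minute 130; it finishes at 130 + 10 = minute 140.
M waits on L (finishes minute 140); J (finishes minute 60); K (finishes minute 92). The latest of these is minute 140, which is the earliest M can start.

140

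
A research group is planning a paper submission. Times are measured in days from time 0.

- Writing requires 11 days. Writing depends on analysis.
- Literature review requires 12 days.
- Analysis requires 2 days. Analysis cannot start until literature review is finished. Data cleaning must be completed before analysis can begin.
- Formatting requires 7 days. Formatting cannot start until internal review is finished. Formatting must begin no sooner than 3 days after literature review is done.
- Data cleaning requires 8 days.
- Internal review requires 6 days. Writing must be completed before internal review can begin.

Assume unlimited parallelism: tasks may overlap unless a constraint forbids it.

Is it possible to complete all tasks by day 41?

Data cleaning can start immediately at day 0; it finishes at day 8.
Literature review has no prerequisites, so it starts at day 0 and finishes at day 12.
Analysis cannot start until literature review (finishes day 12); data cleaning (finishes day 8). The controlling bound is day 12, so analysis finishes at 12 + 2 = day 14.
After analysis (finishes day 14), writing can start at day 14 and finishes at day 25.
Internal review waits on writing (finishes day 25), so it starts at day 25 and finishes at 25 + 6 = day 31.
Formatting has to wait for internal review (finishes day 31); literature review (finishes day 12, plus 3-day gap → day 15). The latest of these is day 31, so formatting runs day 31 to 31 + 7 = day 38.
Every task is finished by day 38, which is no later than the deadline of 41, so the schedule is feasible.

Yes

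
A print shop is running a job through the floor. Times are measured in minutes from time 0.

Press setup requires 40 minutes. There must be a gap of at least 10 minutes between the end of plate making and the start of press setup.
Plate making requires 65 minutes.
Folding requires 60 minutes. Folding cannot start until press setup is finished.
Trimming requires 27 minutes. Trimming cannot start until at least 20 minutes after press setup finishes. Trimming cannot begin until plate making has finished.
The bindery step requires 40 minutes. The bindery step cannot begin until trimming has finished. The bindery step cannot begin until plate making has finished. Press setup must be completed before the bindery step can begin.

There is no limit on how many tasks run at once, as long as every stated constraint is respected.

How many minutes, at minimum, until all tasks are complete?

Plate making can start immediately at minute 0; it finishes at minute 65.
After plate making (finishes minute 65, plus 10-minute gap → minute 75), press setup can start at minute 75 and finishes at minute 115.
Folding waits on press setup (finishes minute 115), so it starts at minute 115 and finishes at 115 + 60 = minute 175.
Trimming needs all of press setup (finishes minute 115, plus 20-minute gap → minute 135); plate making (finishes minute 65). That puts its earliest start at minute 135; it finishes at 135 + 27 = minute 162.
The bindery step has to wait for trimming (finishes minute 162); plate making (finishes minute 65); press setup (finishes minute 115). The latest of these is minute 162, so the bindery step runs minute 162 to 162 + 40 = minute 202.
All tasks are finished once the last one completes. Finish times: Plate making at 65, Press setup at 115, Trimming at 162, Folding at 175, The bindery step at 202. The latest is minute 202.

202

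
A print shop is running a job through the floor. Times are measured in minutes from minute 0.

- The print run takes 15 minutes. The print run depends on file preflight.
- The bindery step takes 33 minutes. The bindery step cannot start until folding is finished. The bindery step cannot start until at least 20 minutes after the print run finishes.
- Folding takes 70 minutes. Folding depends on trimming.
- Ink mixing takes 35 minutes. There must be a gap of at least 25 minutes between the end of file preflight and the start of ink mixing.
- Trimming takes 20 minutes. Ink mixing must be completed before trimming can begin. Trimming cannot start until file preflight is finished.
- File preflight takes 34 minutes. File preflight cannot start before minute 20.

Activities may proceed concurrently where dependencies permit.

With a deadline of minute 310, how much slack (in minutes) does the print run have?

188

After its own release at minute 20, file preflight can start at minute 20 and finishes at minute 54.
The print run cannot begin until file preflight (finishes minute 54). It runs from minute 54 to 54 + 15 = minute 69.

Working backward from the deadline:
The bindery step must finish by minute 310; it takes 33 minutes, so it must start by 310 − 33 = minute 277.
The print run has to be done before the bindery step (must start by minute 277, minus 20-minute gap → minute 257). That means finishing by minute 257, i.e. starting by 257 − 15 = minute 242.
So the print run can start as early as minute 54 and as late as minute 242, giving 242 − 54 = 188 minutes of slack.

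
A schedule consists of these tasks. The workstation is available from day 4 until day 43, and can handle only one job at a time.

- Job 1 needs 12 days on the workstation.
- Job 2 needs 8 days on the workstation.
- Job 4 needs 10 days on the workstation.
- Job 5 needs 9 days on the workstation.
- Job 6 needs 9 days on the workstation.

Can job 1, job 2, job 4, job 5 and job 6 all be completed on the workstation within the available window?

No

The workstation window is 43 − 4 = 39 days.
Running back to back, the jobs need 12 + 8 + 10 + 9 + 9 = 48 days on the workstation.
Since 48 > 39, they cannot all fit.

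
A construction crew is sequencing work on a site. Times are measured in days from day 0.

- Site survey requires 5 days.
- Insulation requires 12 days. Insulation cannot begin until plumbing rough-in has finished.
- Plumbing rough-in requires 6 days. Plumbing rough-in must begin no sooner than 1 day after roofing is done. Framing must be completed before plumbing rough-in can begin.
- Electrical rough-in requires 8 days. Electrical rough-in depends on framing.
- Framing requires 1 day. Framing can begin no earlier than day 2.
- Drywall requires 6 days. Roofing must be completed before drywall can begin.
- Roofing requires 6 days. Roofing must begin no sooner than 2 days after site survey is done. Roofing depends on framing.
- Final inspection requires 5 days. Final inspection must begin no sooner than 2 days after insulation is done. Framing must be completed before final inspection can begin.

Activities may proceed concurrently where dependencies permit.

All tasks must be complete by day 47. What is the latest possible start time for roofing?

Final inspection must finish by day 47; it takes 5 days, so it must start by 47 − 5 = day 42.
Insulation has to be done before final inspection (must start by day 42, minus 2-day gap → day 40). That means finishing by day 40, i.e. starting by 40 − 12 = day 28.
Plumbing rough-in has to be done before insulation (must start by day 28). That means finishing by day 28, i.e. starting by 28 − 6 = day 22.
Drywall must finish by day 47; it takes 6 days, so it must start by 47 − 6 = day 41.
Roofing feeds plumbing rough-in (must start by day 22, minus 1-day gap → day 21); drywall (must start by day 41). Taking the minimum, roofing must finish by day 21 and start by 21 − 6 = day 15.

15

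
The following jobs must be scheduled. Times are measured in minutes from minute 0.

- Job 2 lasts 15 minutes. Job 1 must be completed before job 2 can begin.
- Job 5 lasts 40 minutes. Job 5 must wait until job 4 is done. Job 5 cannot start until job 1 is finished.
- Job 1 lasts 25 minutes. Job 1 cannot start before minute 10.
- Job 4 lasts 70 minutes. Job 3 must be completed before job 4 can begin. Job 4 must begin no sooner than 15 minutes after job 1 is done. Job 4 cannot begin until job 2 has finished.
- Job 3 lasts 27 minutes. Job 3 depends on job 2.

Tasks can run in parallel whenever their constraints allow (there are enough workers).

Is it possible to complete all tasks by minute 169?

No

Job 1 waits on its own release at minute 10, so it starts at minute 10 and finishes at 10 + 25 = minute 35.
Job 2 waits on job 1 (finishes minute 35), so it starts at minute 35 and finishes at 35 + 15 = minute 50.
Job 3 waits on job 2 (finishes minute 50), so it starts at minute 50 and finishes at 50 + 27 = minute 77.
For job 4: job 3 (finishes minute 77); job 1 (finishes minute 35, plus 15-minute gap → minute 50); job 2 (finishes minute 50). Taking the maximum gives a start of minute 77, and it finishes at 77 + 70 = minute 147.
Job 5 cannot start until job 4 (finishes minute 147); job 1 (finishes minute 35). The controlling bound is minute 147, so job 5 finishes at 147 + 40 = minute 187.
The earliest everything can be done is minute 187, which is after the deadline of 169, so it is not possible.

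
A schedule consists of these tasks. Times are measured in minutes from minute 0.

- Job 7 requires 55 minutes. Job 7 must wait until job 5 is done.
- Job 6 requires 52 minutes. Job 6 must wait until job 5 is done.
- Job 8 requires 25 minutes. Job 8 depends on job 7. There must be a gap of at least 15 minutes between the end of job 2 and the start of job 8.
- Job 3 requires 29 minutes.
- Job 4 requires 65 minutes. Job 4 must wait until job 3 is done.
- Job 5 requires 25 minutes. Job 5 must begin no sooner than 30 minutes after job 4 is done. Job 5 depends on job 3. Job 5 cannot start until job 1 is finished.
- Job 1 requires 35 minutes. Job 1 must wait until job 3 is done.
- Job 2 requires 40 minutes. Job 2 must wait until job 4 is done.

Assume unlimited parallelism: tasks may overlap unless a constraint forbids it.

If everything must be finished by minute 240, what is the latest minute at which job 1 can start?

100

Job 6 has no dependents, so it just needs to finish by minute 240. Starting by 240 − 52 = minute 188 achieves that.
Job 8 must finish by minute 240; it takes 25 minutes, so it must start by 240 − 25 = minute 215.
Since job 8 (must start by minute 215) depends on it, job 7 must finish by minute 215. Backing off its 55-minute duration gives a latest start of minute 160.
For job 5: job 6 (must start by minute 188); job 7 (must start by minute 160). The most restrictive is minute 160; with a 25-minute duration, job 5 must start by minute 135.
Job 1 must finish before job 5 (must start by minute 135). With a 35-minute duration, job 1 must start by 135 − 35 = minute 100.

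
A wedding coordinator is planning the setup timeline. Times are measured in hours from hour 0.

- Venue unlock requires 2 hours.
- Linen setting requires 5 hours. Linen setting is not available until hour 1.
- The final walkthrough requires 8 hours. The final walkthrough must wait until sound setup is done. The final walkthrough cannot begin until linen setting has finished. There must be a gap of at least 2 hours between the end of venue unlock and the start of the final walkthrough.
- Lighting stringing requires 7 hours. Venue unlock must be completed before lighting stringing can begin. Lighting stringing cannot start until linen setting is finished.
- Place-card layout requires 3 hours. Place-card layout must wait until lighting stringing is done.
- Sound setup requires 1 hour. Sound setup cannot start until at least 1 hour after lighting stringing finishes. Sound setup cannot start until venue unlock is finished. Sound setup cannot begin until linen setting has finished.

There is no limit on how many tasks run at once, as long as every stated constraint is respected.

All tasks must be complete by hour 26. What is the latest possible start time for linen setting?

The final walkthrough must finish by hour 26; it takes 8 hours, so it must start by 26 − 8 = hour 18.
Since the final walkthrough (must start by hour 18) depends on it, sound setup must finish by hour 18. Backing off its 1-hour duration gives a latest start of hour 17.
Place-card layout must finish by hour 26; it takes 3 hours, so it must start by 26 − 3 = hour 23.
For lighting stringing: sound setup (must start by hour 17, minus 1-hour gap → hour 16); place-card layout (must start by hour 23). The most restrictive is hour 16; with a 7-hour duration, lighting stringing must start by hour 9.
For linen setting: lighting stringing (must start by hour 9); sound setup (must start by hour 17); the final walkthrough (must start by hour 18). The most restrictive is hour 9; with a 5-hour duration, linen setting must start by hour 4.

4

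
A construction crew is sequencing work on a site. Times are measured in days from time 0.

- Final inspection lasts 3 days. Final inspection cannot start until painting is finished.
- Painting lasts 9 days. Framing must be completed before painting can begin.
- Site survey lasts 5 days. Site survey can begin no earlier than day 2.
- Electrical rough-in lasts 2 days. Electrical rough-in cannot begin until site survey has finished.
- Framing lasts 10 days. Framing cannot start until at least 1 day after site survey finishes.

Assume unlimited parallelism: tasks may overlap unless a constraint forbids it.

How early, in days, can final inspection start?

27

After its own release at day 2, site survey can start at day 2 and finishes at day 7.
After site survey (finishes day 7, plus 1-day gap → day 8), framing can start at day 8 and finishes at day 18.
Painting cannot begin until framing (finishes day 18). It runs from day 18 to 18 + 9 = day 27.
Final inspection waits on painting (finishes day 27), so the earliest it can start is day 27.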